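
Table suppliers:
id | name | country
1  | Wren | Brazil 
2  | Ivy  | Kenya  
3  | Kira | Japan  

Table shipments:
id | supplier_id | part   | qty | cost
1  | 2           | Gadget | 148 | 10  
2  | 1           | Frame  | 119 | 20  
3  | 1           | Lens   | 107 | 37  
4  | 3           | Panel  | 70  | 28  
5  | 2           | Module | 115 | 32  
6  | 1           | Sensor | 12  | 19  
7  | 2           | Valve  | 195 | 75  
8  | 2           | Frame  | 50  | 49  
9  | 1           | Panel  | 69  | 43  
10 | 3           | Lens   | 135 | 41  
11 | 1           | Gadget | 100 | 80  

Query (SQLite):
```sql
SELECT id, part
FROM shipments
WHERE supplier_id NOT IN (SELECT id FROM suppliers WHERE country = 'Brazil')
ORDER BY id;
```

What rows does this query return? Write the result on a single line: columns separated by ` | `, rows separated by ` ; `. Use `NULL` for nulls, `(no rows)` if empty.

1 | Gadget ; 4 | Panel ; 5 | Module ; 7 | Valve ; 8 | Frame ; 10 | Lens

Inner query: suppliers.id where country = 'Brazil'.
Outer: keep shipments rows whose supplier_id is not in that set.
Inner query → {1}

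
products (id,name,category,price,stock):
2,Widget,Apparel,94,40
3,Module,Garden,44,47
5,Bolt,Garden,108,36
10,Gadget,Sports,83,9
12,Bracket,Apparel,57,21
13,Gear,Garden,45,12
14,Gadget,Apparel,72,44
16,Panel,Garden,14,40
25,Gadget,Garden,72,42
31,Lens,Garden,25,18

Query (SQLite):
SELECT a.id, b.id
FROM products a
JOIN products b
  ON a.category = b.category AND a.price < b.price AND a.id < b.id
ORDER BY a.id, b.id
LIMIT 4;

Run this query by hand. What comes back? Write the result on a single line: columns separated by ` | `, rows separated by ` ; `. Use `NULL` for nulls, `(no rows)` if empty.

Pairs (a,b) with same category, a.price < b.price, a.id < b.id.
category groups: Apparel:{2,12,14} Garden:{3,5,13,16,25,31} Sports:{10}
Ordered by (a.id, b.id); first 4.

3 | 5 ; 3 | 13 ; 3 | 25 ; 12 | 14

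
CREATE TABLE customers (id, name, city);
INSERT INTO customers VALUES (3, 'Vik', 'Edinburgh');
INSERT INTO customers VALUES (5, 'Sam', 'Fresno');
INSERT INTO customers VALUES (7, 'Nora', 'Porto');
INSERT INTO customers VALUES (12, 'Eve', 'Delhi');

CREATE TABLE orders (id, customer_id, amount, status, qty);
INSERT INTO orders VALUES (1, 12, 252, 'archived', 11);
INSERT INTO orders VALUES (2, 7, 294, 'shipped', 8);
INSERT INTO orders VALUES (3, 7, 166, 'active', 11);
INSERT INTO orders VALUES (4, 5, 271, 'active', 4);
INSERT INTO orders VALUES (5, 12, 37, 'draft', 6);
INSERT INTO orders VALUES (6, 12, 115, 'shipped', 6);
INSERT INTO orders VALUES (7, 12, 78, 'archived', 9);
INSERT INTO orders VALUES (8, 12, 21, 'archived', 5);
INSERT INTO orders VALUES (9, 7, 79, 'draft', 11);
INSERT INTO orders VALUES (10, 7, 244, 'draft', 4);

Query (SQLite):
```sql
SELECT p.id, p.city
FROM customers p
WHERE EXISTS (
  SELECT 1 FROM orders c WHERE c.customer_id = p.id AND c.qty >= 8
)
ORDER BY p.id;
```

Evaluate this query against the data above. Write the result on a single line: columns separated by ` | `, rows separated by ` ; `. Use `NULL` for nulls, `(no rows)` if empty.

7 | Porto ; 12 | Delhi

For each customers row, check whether any orders with matching customer_id has qty >= 8.
Keep rows where that is true.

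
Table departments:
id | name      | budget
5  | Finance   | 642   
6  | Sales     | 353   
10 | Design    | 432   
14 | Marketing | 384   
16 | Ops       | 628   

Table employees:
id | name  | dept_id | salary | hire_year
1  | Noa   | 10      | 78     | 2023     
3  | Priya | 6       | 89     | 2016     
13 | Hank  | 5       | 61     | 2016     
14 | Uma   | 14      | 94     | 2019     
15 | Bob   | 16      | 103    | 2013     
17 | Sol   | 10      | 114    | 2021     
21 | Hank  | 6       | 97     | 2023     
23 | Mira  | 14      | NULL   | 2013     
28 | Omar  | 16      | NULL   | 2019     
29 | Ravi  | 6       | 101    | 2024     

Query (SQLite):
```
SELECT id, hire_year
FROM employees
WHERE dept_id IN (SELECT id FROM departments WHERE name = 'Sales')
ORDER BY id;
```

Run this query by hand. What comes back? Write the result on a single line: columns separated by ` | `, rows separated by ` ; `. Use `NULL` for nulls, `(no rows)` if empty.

Inner query: departments.id where name = 'Sales'.
Outer: keep employees rows whose dept_id is in that set.
Inner query → {6}

3 | 2016 ; 21 | 2023 ; 29 | 2024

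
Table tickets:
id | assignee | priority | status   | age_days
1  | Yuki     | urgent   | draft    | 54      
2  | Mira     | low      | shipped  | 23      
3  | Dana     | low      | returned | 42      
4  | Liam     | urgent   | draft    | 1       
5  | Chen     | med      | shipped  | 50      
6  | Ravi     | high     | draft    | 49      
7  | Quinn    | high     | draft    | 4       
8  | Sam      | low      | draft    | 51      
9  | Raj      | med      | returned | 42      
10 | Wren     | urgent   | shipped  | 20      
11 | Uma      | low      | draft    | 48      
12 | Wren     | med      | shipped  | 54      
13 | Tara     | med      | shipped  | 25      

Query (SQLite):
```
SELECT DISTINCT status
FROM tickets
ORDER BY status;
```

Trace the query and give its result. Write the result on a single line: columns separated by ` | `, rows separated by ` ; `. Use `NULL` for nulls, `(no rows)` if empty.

draft ; returned ; shipped

Collect distinct status values from tickets.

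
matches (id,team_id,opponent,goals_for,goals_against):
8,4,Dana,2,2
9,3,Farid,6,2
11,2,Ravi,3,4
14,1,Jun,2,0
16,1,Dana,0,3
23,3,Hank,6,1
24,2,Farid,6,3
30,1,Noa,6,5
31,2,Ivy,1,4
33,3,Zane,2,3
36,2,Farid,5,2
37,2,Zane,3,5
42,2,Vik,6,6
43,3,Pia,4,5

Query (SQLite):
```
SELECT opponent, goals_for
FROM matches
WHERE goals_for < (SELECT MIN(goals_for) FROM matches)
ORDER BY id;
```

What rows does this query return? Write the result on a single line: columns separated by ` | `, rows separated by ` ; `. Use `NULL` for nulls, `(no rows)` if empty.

(no rows)

Scalar subquery: MIN(goals_for) over all matches rows = 0.
Keep rows where goals_for < that value.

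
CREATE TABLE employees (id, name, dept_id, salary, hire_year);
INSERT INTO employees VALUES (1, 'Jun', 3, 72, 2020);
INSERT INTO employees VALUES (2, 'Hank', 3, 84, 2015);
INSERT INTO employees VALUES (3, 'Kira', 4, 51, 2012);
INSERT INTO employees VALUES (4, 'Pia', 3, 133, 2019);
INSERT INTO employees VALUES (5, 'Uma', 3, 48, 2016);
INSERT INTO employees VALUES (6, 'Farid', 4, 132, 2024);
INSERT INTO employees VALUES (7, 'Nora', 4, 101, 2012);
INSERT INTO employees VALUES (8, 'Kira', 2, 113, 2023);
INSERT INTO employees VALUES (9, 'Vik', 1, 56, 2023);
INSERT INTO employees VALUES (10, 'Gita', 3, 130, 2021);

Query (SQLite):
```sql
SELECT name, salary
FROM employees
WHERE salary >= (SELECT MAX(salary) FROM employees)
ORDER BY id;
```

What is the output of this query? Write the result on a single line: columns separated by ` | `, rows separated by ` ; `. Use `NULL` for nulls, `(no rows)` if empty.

Pia | 133

Scalar subquery: MAX(salary) over all employees rows = 133.
Keep rows where salary >= that value.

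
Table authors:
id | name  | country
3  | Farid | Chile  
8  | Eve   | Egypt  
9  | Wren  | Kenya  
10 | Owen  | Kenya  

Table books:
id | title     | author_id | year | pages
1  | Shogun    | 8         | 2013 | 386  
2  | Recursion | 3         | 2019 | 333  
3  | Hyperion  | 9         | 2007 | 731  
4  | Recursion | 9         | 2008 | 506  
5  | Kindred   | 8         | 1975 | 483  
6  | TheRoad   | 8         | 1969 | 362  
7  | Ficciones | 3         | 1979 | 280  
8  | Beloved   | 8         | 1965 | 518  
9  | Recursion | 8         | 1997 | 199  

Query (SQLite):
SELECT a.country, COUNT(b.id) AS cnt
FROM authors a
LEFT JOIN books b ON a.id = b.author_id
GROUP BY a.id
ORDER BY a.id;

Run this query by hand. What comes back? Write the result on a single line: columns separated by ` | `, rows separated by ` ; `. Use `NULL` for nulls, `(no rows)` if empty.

Chile | 2 ; Egypt | 5 ; Kenya | 2 ; Kenya | 0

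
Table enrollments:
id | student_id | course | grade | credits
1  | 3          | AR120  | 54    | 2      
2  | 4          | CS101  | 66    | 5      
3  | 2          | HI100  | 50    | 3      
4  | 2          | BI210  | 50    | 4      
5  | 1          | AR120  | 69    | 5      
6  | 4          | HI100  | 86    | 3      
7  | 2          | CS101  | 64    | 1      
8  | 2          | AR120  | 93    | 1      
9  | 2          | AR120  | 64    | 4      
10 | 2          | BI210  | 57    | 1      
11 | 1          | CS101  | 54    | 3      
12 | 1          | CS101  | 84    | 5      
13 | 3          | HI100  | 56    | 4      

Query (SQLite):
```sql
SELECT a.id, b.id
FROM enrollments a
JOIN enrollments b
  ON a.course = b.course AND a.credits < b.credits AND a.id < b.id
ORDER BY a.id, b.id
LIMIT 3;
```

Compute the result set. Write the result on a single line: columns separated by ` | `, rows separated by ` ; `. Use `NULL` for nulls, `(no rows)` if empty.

1 | 5 ; 1 | 9 ; 3 | 13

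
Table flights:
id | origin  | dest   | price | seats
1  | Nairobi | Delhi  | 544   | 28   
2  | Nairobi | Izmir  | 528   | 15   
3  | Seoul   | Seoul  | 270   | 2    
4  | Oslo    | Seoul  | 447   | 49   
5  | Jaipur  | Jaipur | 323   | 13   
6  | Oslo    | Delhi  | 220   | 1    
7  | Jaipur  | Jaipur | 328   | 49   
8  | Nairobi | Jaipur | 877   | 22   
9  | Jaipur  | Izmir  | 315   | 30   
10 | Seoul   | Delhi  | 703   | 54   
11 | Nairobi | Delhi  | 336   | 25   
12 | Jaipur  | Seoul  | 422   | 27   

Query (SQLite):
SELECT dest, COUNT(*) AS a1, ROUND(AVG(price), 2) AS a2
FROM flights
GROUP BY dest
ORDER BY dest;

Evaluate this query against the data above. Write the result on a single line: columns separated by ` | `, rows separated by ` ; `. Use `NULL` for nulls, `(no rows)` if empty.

Group flights by dest.
Per group compute: COUNT(*), ROUND(AVG(price), 2).
  Delhi: ids {1, 6, 10, 11} → COUNT(*)=4, ROUND(AVG(price), 2)=450.75
  Izmir: ids {2, 9} → COUNT(*)=2, ROUND(AVG(price), 2)=421.5
  Jaipur: ids {5, 7, 8} → COUNT(*)=3, ROUND(AVG(price), 2)=509.33
  Seoul: ids {3, 4, 12} → COUNT(*)=3, ROUND(AVG(price), 2)=379.67

Delhi | 4 | 450.75 ; Izmir | 2 | 421.5 ; Jaipur | 3 | 509.33 ; Seoul | 3 | 379.67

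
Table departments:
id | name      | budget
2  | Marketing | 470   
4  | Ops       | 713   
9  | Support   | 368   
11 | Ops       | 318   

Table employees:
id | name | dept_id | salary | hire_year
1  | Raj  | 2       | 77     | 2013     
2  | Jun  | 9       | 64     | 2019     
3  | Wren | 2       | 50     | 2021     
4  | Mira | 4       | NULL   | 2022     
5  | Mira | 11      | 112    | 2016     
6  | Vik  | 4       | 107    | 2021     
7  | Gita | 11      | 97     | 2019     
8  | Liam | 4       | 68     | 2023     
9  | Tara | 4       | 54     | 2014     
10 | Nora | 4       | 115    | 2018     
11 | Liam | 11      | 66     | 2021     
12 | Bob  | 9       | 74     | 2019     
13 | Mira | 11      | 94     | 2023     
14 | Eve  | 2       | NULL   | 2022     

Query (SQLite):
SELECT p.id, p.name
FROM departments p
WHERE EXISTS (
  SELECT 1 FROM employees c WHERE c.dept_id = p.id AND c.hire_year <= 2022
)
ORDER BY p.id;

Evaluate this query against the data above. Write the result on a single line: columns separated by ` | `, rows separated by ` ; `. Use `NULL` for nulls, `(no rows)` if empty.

For each departments row, check whether any employees with matching dept_id has hire_year <= 2022.
Keep rows where that is true.

2 | Marketing ; 4 | Ops ; 9 | Support ; 11 | Ops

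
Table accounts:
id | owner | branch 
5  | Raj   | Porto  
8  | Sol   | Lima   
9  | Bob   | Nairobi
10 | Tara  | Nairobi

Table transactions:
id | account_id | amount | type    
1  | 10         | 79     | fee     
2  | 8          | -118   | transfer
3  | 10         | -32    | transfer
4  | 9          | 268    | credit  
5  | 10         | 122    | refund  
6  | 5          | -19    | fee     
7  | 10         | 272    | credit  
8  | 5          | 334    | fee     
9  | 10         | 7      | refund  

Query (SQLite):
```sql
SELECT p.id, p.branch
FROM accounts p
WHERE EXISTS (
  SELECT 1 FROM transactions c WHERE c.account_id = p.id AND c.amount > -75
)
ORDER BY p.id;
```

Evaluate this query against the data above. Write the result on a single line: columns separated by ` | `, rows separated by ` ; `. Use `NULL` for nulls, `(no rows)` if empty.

5 | Porto ; 9 | Nairobi ; 10 | Nairobi

For each accounts row, check whether any transactions with matching account_id has amount > -75.
Keep rows where that is true.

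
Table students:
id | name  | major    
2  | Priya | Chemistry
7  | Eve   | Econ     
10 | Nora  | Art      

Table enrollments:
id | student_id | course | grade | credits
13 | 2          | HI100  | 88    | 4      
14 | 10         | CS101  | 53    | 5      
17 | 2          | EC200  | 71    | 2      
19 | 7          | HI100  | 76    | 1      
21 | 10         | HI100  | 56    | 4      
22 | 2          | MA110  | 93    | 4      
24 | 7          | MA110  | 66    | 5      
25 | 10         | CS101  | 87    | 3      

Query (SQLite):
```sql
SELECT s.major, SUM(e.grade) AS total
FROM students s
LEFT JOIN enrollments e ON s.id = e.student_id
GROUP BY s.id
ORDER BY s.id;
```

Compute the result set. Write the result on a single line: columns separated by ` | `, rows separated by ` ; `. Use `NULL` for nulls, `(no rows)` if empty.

Chemistry | 252 ; Econ | 142 ; Art | 196

LEFT JOIN keeps every students row; unmatched ones get NULL for enrollments columns.
Group by students.id and compute SUM(e.grade). SUM over an all-NULL group is NULL.
  2: ids {13, 17, 22} → SUM(e.grade)=252
  7: ids {19, 24} → SUM(e.grade)=142
  10: ids {14, 21, 25} → SUM(e.grade)=196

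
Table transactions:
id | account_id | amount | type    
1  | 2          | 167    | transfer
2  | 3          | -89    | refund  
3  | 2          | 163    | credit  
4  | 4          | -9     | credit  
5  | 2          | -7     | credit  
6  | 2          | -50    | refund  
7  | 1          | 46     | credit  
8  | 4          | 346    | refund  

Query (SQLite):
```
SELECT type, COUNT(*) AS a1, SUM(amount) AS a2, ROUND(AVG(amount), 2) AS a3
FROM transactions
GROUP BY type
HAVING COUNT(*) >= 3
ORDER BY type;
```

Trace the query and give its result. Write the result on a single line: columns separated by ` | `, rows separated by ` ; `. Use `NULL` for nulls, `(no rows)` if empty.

Group transactions by type.
Per group compute: COUNT(*), SUM(amount), ROUND(AVG(amount), 2).
HAVING: drop groups with fewer than 3 rows.
  credit: ids {3, 4, 5, 7} → COUNT(*)=4, SUM(amount)=193, ROUND(AVG(amount), 2)=48.25
  refund: ids {2, 6, 8} → COUNT(*)=3, SUM(amount)=207, ROUND(AVG(amount), 2)=69
  transfer: ids {1} → COUNT(*)=1, SUM(amount)=167, ROUND(AVG(amount), 2)=167

credit | 4 | 193 | 48.25 ; refund | 3 | 207 | 69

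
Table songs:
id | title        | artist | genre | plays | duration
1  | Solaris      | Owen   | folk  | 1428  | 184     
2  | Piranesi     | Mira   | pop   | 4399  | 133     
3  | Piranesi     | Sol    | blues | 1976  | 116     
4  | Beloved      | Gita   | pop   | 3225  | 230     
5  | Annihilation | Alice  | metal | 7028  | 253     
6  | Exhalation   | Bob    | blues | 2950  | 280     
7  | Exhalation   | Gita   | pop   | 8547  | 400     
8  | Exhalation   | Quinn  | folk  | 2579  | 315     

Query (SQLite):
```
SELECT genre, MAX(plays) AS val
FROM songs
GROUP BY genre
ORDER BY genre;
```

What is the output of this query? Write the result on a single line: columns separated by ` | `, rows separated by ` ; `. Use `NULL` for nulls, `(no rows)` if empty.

blues | 2950 ; folk | 2579 ; metal | 7028 ; pop | 8547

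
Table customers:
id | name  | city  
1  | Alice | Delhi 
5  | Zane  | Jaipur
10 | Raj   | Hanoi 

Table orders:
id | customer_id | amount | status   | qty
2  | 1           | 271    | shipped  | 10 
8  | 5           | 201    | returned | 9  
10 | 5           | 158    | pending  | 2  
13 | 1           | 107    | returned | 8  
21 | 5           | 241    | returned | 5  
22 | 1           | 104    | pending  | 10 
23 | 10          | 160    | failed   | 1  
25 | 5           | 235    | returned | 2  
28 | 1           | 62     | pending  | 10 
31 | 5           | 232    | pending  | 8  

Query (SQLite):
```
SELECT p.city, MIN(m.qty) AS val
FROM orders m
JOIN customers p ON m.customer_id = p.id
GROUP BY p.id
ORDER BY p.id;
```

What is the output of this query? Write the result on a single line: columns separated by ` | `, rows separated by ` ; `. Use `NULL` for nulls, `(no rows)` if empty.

Delhi | 8 ; Jaipur | 2 ; Hanoi | 1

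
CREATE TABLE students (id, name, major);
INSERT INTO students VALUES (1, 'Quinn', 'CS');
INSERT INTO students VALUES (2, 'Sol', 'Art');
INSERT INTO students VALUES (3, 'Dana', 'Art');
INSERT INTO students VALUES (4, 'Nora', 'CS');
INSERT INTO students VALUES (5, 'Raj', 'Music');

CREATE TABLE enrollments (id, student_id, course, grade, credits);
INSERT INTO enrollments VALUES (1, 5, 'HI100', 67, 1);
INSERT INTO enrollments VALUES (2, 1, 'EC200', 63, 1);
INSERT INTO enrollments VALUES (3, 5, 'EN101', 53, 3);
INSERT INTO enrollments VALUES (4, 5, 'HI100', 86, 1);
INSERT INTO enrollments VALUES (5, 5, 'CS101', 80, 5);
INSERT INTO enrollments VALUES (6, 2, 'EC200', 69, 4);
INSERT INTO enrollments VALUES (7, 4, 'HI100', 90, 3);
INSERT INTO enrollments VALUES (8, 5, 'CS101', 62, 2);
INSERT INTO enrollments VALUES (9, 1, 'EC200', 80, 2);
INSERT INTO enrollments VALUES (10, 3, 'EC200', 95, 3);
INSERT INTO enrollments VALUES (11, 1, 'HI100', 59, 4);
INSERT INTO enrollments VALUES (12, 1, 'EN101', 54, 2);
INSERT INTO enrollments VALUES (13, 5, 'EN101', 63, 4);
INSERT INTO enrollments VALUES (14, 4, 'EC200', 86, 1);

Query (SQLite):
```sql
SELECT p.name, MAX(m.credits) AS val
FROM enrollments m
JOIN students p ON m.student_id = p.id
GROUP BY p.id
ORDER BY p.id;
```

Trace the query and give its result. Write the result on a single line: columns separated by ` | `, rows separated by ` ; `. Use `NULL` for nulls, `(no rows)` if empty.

Quinn | 4 ; Sol | 4 ; Dana | 3 ; Nora | 3 ; Raj | 5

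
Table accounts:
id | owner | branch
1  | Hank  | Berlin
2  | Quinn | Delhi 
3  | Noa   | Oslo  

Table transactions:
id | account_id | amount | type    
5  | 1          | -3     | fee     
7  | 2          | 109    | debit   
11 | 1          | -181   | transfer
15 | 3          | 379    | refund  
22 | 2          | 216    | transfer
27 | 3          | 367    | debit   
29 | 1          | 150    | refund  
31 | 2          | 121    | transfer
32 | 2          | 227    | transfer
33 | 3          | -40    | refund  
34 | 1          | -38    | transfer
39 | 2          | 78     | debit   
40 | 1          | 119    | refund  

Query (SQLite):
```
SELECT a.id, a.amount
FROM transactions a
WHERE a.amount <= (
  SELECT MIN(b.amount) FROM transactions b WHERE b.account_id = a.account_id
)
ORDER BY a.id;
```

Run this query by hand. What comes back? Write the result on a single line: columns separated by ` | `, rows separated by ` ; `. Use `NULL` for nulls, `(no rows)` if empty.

For each transactions row a, compute MIN(amount) over rows sharing a.account_id.
Keep row a if a.amount <= that per-group MIN.
  account_id=1: MIN(amount) = -181
  account_id=2: MIN(amount) = 78
  account_id=3: MIN(amount) = -40

11 | -181 ; 33 | -40 ; 39 | 78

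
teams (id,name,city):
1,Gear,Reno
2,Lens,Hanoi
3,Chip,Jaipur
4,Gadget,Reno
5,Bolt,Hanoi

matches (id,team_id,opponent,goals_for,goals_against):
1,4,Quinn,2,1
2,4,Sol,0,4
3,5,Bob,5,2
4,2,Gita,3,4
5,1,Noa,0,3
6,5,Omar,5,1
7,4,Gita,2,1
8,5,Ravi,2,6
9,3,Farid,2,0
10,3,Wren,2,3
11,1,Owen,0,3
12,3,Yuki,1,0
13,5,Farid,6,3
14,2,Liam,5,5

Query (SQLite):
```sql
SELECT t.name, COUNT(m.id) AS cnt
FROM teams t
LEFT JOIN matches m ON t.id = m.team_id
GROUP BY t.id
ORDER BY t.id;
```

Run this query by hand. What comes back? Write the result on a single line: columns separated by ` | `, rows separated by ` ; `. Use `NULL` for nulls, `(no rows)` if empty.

Gear | 2 ; Lens | 2 ; Chip | 3 ; Gadget | 3 ; Bolt | 4

LEFT JOIN keeps every teams row; unmatched ones get NULL for matches columns.
Group by teams.id and compute COUNT(m.id). COUNT(col) of an all-NULL group is 0.
  1: ids {5, 11} → COUNT(m.id)=2
  2: ids {4, 14} → COUNT(m.id)=2
  3: ids {9, 10, 12} → COUNT(m.id)=3
  4: ids {1, 2, 7} → COUNT(m.id)=3
  5: ids {3, 6, 8, 13} → COUNT(m.id)=4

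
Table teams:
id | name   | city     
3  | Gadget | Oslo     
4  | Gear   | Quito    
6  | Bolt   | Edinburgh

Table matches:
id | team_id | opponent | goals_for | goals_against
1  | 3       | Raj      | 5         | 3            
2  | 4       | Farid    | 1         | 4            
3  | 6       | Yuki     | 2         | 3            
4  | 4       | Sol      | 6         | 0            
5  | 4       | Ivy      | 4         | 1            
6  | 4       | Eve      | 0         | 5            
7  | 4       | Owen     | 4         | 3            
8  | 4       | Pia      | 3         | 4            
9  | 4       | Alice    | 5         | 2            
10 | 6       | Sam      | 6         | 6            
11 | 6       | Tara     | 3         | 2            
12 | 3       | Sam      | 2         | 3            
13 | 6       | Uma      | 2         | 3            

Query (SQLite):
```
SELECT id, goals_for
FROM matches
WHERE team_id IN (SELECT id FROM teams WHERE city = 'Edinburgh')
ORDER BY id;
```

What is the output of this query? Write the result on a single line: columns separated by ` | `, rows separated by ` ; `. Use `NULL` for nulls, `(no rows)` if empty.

Inner query: teams.id where city = 'Edinburgh'.
Outer: keep matches rows whose team_id is in that set.
Inner query → {6}

3 | 2 ; 10 | 6 ; 11 | 3 ; 13 | 2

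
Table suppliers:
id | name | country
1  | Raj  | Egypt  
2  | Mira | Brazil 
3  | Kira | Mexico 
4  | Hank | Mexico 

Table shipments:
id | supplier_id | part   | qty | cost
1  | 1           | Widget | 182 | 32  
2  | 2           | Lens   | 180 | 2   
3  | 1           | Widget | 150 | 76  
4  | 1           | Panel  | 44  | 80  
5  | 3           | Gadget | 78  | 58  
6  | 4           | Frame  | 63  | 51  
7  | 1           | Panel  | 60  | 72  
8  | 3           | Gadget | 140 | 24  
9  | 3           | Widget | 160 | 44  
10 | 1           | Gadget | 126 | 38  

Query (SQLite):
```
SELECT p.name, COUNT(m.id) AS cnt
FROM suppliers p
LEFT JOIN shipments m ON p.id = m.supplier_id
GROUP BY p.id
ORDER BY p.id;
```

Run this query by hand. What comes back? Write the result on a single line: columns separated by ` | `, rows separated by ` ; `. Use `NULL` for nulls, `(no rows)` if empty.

Raj | 5 ; Mira | 1 ; Kira | 3 ; Hank | 1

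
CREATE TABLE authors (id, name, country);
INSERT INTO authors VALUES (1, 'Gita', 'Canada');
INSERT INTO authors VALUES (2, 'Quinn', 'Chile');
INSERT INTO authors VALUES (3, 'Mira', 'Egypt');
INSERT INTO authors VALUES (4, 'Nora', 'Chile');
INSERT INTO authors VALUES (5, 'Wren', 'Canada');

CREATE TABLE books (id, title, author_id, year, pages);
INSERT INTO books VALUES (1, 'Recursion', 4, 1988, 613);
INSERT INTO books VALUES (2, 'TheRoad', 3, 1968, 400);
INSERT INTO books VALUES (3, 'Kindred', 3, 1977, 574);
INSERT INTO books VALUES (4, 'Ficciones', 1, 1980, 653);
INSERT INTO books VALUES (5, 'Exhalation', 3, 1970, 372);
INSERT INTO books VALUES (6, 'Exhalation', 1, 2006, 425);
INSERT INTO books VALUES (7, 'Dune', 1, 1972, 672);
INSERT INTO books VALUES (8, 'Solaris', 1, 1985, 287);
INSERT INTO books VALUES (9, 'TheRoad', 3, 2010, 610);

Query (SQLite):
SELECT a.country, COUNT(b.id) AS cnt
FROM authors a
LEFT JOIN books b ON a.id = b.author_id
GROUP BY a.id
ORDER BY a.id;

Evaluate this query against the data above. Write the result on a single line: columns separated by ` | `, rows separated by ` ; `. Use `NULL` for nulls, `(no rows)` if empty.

LEFT JOIN keeps every authors row; unmatched ones get NULL for books columns.
Group by authors.id and compute COUNT(b.id). COUNT(col) of an all-NULL group is 0.
  1: ids {4, 6, 7, 8} → COUNT(b.id)=4
  2: ids {—} → COUNT(b.id)=0
  3: ids {2, 3, 5, 9} → COUNT(b.id)=4
  4: ids {1} → COUNT(b.id)=1
  5: ids {—} → COUNT(b.id)=0

Canada | 4 ; Chile | 0 ; Egypt | 4 ; Chile | 1 ; Canada | 0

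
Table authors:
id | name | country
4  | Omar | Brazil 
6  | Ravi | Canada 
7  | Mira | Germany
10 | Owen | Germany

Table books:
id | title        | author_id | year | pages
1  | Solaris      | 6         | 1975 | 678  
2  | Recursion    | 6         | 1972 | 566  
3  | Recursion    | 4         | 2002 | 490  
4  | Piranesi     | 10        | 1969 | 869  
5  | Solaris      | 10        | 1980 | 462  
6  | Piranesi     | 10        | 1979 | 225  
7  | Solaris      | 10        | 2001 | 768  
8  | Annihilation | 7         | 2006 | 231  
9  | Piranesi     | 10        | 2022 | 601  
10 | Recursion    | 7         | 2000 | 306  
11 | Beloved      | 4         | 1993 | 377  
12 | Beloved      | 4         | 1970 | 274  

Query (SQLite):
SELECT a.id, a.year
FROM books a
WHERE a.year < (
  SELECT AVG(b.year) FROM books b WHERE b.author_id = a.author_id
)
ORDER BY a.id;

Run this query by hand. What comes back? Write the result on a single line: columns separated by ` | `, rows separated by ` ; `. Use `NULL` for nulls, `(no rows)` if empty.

2 | 1972 ; 4 | 1969 ; 5 | 1980 ; 6 | 1979 ; 10 | 2000 ; 12 | 1970

For each books row a, compute AVG(year) over rows sharing a.author_id.
Keep row a if a.year < that per-group AVG.
  author_id=4: AVG(year) = 1988.333333
  author_id=6: AVG(year) = 1973.5
  author_id=7: AVG(year) = 2003.0
  author_id=10: AVG(year) = 1990.2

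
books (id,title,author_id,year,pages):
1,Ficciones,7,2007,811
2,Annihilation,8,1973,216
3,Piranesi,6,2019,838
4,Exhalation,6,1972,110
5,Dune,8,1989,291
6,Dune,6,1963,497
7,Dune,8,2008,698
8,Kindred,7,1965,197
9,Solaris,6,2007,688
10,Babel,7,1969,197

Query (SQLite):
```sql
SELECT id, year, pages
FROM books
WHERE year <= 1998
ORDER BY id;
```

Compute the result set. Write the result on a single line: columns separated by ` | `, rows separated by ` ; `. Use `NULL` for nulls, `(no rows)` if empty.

year <= 1998: ids {2, 4, 5, 6, 8, 10}

2 | 1973 | 216 ; 4 | 1972 | 110 ; 5 | 1989 | 291 ; 6 | 1963 | 497 ; 8 | 1965 | 197 ; 10 | 1969 | 197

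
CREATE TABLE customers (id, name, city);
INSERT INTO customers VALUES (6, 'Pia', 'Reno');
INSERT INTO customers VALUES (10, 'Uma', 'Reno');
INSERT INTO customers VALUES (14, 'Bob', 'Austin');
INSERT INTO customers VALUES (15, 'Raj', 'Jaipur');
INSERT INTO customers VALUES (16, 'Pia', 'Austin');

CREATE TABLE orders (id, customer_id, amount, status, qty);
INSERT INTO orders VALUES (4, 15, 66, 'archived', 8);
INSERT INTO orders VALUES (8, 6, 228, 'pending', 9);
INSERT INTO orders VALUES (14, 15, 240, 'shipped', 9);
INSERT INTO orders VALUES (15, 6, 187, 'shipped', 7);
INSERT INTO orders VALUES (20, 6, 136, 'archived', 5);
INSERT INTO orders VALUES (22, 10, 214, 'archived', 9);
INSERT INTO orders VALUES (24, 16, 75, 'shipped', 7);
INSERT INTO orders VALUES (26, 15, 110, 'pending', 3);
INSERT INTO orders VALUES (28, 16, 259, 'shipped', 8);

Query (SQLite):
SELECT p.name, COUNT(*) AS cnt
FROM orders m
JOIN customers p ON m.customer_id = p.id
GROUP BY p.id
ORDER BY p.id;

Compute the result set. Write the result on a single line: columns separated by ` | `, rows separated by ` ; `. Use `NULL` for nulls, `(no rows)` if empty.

Pia | 3 ; Uma | 1 ; Raj | 3 ; Pia | 2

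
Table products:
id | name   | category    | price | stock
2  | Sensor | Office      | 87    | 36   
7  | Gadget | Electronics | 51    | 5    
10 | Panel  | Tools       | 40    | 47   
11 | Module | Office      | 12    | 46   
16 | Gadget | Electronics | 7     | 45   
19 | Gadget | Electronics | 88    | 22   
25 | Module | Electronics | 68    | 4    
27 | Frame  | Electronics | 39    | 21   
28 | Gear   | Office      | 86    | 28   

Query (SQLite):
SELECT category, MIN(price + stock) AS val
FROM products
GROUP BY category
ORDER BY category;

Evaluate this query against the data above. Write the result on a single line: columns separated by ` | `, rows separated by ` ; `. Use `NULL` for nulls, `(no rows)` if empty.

Electronics | 52 ; Office | 58 ; Tools | 87

For each row compute price + stock.
Group by category; take MIN of the expression per group.
  Electronics: ids {7, 16, 19, 25, 27} → MIN(price + stock)=52
  Office: ids {2, 11, 28} → MIN(price + stock)=58
  Tools: ids {10} → MIN(price + stock)=87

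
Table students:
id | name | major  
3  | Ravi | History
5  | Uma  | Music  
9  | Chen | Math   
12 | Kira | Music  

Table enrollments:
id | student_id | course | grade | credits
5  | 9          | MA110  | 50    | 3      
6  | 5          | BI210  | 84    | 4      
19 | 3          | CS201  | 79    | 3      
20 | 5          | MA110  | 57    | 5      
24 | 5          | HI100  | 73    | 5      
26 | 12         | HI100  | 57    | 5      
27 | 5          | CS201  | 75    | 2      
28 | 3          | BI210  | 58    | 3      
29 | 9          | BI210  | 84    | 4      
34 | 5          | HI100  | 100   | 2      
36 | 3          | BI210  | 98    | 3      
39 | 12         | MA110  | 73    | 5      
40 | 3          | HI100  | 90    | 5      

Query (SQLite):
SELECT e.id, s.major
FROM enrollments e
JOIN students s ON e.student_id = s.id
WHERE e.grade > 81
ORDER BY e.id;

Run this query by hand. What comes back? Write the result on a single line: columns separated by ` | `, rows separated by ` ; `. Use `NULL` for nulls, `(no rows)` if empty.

6 | Music ; 29 | Math ; 34 | Music ; 36 | History ; 40 | History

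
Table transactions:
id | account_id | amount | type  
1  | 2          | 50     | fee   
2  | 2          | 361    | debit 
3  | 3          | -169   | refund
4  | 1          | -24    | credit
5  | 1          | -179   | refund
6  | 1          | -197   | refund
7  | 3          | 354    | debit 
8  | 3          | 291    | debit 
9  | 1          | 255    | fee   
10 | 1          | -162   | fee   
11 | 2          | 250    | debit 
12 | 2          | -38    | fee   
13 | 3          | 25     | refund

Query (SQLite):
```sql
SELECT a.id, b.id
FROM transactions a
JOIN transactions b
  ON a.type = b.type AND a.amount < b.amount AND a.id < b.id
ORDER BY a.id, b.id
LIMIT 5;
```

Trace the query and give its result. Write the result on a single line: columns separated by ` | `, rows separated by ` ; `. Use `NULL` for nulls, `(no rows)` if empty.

1 | 9 ; 3 | 13 ; 5 | 13 ; 6 | 13 ; 10 | 12

Pairs (a,b) with same type, a.amount < b.amount, a.id < b.id.
type groups: credit:{4} debit:{2,7,8,11} fee:{1,9,10,12} refund:{3,5,6,13}
Ordered by (a.id, b.id); first 5.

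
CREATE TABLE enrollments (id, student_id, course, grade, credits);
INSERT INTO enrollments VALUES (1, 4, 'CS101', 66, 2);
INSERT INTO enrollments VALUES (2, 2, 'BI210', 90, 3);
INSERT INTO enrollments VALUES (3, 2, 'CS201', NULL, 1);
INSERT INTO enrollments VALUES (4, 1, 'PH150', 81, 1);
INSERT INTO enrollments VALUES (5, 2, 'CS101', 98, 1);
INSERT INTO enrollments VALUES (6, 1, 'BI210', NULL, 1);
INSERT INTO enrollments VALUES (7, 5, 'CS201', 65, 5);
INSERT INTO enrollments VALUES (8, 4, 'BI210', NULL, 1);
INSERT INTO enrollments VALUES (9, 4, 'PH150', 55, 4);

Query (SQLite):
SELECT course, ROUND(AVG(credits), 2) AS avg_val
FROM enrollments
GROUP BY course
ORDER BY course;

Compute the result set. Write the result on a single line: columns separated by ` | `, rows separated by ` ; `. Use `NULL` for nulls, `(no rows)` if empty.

BI210 | 1.67 ; CS101 | 1.5 ; CS201 | 3 ; PH150 | 2.5

Partition enrollments by course; compute ROUND(AVG(credits), 2) within each group.
  BI210: ids {2, 6, 8} → ROUND(AVG(credits), 2)=1.67
  CS101: ids {1, 5} → ROUND(AVG(credits), 2)=1.5
  CS201: ids {3, 7} → ROUND(AVG(credits), 2)=3
  PH150: ids {4, 9} → ROUND(AVG(credits), 2)=2.5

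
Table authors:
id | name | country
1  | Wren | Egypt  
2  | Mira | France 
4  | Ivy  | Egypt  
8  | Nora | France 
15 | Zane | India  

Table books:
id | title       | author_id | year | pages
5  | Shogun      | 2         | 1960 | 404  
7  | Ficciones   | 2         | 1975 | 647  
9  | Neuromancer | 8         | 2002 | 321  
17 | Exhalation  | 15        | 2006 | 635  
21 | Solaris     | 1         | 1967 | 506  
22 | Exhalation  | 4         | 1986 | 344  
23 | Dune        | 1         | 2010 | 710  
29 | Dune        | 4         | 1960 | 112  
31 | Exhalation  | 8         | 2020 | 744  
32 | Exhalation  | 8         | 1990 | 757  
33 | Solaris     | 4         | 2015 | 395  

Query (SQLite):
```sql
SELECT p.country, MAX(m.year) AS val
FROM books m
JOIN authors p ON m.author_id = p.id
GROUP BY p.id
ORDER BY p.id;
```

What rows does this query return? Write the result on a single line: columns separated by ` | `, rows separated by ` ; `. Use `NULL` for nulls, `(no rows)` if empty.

Join each books row to its authors via author_id.
Group joined rows by authors.id; compute MAX(m.year) per group.
  1: ids {21, 23} → MAX(m.year)=2010
  2: ids {5, 7} → MAX(m.year)=1975
  4: ids {22, 29, 33} → MAX(m.year)=2015
  8: ids {9, 31, 32} → MAX(m.year)=2020
  15: ids {17} → MAX(m.year)=2006

Egypt | 2010 ; France | 1975 ; Egypt | 2015 ; France | 2020 ; India | 2006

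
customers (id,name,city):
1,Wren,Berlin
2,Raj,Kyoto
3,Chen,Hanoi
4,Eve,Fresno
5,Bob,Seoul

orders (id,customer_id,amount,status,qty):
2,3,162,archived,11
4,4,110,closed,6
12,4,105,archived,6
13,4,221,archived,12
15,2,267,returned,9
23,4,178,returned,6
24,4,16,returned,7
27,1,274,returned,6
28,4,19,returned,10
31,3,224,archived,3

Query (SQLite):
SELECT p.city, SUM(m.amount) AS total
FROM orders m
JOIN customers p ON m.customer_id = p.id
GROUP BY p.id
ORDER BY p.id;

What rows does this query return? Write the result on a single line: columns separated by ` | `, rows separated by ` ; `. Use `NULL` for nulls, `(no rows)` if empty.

Berlin | 274 ; Kyoto | 267 ; Hanoi | 386 ; Fresno | 649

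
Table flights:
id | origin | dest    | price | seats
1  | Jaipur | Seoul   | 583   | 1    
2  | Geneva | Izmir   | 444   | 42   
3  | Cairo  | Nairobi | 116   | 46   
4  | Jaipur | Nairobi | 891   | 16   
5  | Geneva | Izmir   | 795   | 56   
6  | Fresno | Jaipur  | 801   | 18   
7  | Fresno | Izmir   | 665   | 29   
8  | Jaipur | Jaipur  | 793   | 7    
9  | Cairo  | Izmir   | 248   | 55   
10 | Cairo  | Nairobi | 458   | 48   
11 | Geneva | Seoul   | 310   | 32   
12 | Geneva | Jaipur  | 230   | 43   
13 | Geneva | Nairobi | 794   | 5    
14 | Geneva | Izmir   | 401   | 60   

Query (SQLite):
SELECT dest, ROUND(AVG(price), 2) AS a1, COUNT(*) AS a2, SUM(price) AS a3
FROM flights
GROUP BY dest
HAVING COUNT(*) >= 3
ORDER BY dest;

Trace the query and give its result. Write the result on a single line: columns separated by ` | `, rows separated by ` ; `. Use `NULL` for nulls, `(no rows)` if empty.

Izmir | 510.6 | 5 | 2553 ; Jaipur | 608 | 3 | 1824 ; Nairobi | 564.75 | 4 | 2259

Group flights by dest.
Per group compute: ROUND(AVG(price), 2), COUNT(*), SUM(price).
HAVING: drop groups with fewer than 3 rows.
  Izmir: ids {2, 5, 7, 9, 14} → ROUND(AVG(price), 2)=510.6, COUNT(*)=5, SUM(price)=2553
  Jaipur: ids {6, 8, 12} → ROUND(AVG(price), 2)=608, COUNT(*)=3, SUM(price)=1824
  Nairobi: ids {3, 4, 10, 13} → ROUND(AVG(price), 2)=564.75, COUNT(*)=4, SUM(price)=2259
  Seoul: ids {1, 11} → ROUND(AVG(price), 2)=446.5, COUNT(*)=2, SUM(price)=893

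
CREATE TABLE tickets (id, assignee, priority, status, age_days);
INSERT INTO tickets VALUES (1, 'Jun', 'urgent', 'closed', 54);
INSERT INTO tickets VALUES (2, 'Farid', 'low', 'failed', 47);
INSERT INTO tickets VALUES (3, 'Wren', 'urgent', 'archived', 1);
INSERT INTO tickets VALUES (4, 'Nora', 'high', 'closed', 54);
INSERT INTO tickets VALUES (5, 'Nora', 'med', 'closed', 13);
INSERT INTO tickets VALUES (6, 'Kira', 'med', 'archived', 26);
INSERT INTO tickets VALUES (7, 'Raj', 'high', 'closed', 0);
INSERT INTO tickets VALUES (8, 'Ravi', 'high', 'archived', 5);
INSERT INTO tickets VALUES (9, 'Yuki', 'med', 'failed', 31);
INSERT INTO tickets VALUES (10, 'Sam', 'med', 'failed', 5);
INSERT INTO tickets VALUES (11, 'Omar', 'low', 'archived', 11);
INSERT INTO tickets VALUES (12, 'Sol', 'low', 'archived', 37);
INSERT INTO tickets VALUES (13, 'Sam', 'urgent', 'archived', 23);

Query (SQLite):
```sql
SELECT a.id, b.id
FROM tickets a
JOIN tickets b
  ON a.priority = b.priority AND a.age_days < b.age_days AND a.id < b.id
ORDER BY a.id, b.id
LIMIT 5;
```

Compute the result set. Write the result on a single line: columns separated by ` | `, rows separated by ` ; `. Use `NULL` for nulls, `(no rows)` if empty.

Pairs (a,b) with same priority, a.age_days < b.age_days, a.id < b.id.
priority groups: high:{4,7,8} low:{2,11,12} med:{5,6,9,10} urgent:{1,3,13}
Ordered by (a.id, b.id); first 5.

3 | 13 ; 5 | 6 ; 5 | 9 ; 6 | 9 ; 7 | 8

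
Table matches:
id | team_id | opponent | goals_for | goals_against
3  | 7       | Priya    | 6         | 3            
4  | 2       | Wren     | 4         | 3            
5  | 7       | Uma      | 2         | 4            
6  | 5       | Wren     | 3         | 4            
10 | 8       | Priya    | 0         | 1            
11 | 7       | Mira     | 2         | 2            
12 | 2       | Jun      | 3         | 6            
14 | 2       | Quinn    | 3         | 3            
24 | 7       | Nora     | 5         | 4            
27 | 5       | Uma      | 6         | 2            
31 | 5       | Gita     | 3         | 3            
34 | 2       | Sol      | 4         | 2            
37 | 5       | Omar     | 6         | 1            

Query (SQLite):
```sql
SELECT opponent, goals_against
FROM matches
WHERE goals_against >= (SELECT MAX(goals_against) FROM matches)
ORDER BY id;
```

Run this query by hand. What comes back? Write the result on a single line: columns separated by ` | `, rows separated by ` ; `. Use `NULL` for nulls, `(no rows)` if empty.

Jun | 6

Scalar subquery: MAX(goals_against) over all matches rows = 6.
Keep rows where goals_against >= that value.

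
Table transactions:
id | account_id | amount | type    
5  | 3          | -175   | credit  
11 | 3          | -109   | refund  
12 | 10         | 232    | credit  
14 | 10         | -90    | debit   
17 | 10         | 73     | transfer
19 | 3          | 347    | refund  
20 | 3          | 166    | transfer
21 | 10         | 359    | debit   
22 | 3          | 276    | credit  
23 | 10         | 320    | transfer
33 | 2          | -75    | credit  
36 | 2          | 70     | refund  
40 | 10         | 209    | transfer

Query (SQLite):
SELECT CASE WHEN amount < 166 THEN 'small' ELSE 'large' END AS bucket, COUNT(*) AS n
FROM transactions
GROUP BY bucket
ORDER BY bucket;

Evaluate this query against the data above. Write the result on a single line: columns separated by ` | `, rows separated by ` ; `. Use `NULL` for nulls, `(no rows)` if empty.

Bucket rows by amount < 166 → 'small' else 'large'; count each bucket.

large | 7 ; small | 6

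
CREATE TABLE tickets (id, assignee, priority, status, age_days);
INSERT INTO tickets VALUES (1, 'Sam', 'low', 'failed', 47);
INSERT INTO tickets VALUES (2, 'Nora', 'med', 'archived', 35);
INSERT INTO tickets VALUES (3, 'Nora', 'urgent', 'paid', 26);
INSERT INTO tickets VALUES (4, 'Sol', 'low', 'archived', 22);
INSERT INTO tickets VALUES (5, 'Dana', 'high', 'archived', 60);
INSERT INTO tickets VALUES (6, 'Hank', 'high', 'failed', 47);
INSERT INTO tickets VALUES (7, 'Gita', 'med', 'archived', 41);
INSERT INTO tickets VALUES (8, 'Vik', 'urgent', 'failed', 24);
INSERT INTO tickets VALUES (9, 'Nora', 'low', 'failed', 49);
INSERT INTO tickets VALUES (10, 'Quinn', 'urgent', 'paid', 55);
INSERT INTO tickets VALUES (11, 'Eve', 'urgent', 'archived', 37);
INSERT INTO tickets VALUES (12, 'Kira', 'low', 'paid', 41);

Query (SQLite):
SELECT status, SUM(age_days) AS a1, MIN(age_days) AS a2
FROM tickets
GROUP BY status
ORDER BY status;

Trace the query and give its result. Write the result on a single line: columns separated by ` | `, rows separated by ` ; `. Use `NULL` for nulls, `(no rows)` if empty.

archived | 195 | 22 ; failed | 167 | 24 ; paid | 122 | 26

Group tickets by status.
Per group compute: SUM(age_days), MIN(age_days).
  archived: ids {2, 4, 5, 7, 11} → SUM(age_days)=195, MIN(age_days)=22
  failed: ids {1, 6, 8, 9} → SUM(age_days)=167, MIN(age_days)=24
  paid: ids {3, 10, 12} → SUM(age_days)=122, MIN(age_days)=26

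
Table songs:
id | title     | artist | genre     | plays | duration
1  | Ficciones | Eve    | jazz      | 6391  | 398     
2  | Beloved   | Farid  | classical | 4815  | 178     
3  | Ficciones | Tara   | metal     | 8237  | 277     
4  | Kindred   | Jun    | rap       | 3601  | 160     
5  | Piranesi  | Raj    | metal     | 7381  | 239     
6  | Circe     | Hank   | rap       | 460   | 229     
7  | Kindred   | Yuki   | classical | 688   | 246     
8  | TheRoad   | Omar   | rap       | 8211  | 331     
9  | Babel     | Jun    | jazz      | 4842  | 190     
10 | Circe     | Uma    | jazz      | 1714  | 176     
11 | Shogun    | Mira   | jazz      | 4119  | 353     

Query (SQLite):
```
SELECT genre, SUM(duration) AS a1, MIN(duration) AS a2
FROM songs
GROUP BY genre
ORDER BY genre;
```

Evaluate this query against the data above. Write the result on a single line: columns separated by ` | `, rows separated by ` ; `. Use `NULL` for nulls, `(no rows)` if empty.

Group songs by genre.
Per group compute: SUM(duration), MIN(duration).
  classical: ids {2, 7} → SUM(duration)=424, MIN(duration)=178
  jazz: ids {1, 9, 10, 11} → SUM(duration)=1117, MIN(duration)=176
  metal: ids {3, 5} → SUM(duration)=516, MIN(duration)=239
  rap: ids {4, 6, 8} → SUM(duration)=720, MIN(duration)=160

classical | 424 | 178 ; jazz | 1117 | 176 ; metal | 516 | 239 ; rap | 720 | 160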